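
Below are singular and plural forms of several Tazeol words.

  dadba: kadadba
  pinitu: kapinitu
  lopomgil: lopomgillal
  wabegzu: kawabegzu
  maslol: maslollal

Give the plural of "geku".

dadba and maslol both have 2 vowels yet inflect differently (kadadba, maslollal), so the number of vowels is not what conditions the rule; whether the stem ends in a vowel or a consonant is.
"geku" ends in a vowel. The stems ending in a vowel (dadba → kadadba, pinitu → kapinitu, wabegzu → kawabegzu) add the prefix ka-.
The other pattern: stems ending in a consonant double the final consonant and add -al.
So geku → kageku.

kageku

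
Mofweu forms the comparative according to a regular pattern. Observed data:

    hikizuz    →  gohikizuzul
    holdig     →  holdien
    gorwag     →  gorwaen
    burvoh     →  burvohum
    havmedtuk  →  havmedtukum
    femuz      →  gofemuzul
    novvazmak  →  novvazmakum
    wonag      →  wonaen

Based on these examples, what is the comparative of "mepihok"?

wonag and novvazmak both have last vowel 'a' yet inflect differently (wonaen, novvazmakum), so the last vowel is not what conditions the rule; the final letter is.
"mepihok" ends in -k. The stems ending in -k (novvazmak → novvazmakum, havmedtuk → havmedtukum) add -um.
The other patterns: stems ending in -z add go- … -ul around the stem; stems ending in -g drop the final letter and add -en.
So mepihok → mepihokum.

mepihokum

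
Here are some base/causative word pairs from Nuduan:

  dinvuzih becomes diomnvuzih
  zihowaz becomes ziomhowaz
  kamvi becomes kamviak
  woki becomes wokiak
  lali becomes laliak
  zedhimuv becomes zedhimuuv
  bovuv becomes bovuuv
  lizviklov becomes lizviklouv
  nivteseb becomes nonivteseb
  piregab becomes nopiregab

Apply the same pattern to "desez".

dinvuzih and kamvi both have last vowel 'i' yet inflect differently (diomnvuzih, kamviak), so the last vowel is not what conditions the rule; the final letter is.
"desez" ends in -z. The one such stem in the data (zihowaz → ziomhowaz) inserts -om- after the first vowel (as does dinvuzih), so the same rule applies.
So desez → deomsez.

deomsez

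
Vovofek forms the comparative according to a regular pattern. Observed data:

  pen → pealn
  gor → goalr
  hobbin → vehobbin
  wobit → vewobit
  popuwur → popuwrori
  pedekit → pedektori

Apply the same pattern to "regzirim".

pen and hobbin both end in -n yet inflect differently (pealn, vehobbin), so the final letter is not what conditions the rule; the number of vowels is.
"regzirim" has 3 vowels. The stems with 3 vowels (popuwur → popuwrori, pedekit → pedektori) delete the last vowel and add -ori.
So regzirim → regzirmori.

regzirmori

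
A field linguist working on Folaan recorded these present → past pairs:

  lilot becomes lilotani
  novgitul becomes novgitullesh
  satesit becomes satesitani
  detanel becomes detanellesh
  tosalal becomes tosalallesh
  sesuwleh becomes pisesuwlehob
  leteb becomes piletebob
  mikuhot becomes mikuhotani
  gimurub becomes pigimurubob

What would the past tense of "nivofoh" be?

"nivofoh" ends in -h. The one such stem in the data (sesuwleh → pisesuwlehob) adds pi- … -ob around the stem, so the same rule applies.
The other patterns: stems ending in -t add -ani; stems ending in -l double the final consonant and add -esh.
So nivofoh → pinivofohob.

pinivofohob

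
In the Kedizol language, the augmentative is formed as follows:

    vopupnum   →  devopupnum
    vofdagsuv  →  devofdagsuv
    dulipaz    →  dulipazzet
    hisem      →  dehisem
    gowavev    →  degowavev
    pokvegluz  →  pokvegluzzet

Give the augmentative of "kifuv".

"kifuv" ends in -v. The stems ending in -v (gowavev → degowavev, vofdagsuv → devofdagsuv) add the prefix de-.
The other pattern: stems ending in -z double the final consonant and add -et.
So kifuv → dekifuv.

dekifuv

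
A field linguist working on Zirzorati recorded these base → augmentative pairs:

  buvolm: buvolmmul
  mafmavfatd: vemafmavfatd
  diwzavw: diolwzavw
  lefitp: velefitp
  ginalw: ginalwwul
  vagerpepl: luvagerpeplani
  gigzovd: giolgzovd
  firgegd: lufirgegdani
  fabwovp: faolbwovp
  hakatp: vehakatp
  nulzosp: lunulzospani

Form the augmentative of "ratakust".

lefitp and fabwovp both end in -p yet inflect differently (velefitp, faolbwovp), so the final letter is not what conditions the rule; the second-to-last letter is.
"ratakust" has second-to-last letter 's'. The one such stem in the data (nulzosp → lunulzospani) adds lu- … -ani around the stem, so the same rule applies.
The other patterns: stems whose second-to-last letter is 't' add the prefix ve-; stems whose second-to-last letter is 'l' double the final consonant and add -ul; stems whose second-to-last letter is 'v' insert -ol- after the first vowel.
So ratakust → luratakustani.

luratakustani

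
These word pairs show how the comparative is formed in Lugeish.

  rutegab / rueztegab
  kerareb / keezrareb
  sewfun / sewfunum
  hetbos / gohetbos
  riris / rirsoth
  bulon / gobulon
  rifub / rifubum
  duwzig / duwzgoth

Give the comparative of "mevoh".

gomevoh

"mevoh" has last vowel 'o'. The stems whose last vowel is 'o' (hetbos → gohetbos, bulon → gobulon) add the prefix go-.
The other patterns: stems whose last vowel is 'u' add -um; stems whose last vowel is 'i' delete the last vowel and add -oth; stems whose last vowel is 'a' or 'e' insert -ez- after the first vowel.
So mevoh → gomevoh.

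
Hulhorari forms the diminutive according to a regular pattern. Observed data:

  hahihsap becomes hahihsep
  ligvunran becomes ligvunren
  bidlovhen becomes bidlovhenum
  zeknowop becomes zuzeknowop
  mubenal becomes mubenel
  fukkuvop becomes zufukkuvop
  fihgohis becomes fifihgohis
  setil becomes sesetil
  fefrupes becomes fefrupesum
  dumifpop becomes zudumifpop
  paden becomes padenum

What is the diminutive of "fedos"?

zufedos

setil and mubenal both end in -l yet inflect differently (sesetil, mubenel), so the final letter is not what conditions the rule; the last vowel is.
"fedos" has last vowel 'o'. The stems whose last vowel is 'o' (zeknowop → zuzeknowop, fukkuvop → zufukkuvop, dumifpop → zudumifpop) add the prefix zu-.
So fedos → zufedos.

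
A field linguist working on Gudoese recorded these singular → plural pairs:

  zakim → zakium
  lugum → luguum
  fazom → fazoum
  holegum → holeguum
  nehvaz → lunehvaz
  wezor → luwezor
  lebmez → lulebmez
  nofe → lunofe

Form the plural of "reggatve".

fazom and wezor both have last vowel 'o' yet inflect differently (fazoum, luwezor), so the last vowel is not what conditions the rule; the final letter is.
"reggatve" ends in -e. The one such stem in the data (nofe → lunofe) adds the prefix lu-, so the same rule applies.
The other pattern: stems ending in -m drop the final letter and add -um.
So reggatve → lureggatve.

lureggatve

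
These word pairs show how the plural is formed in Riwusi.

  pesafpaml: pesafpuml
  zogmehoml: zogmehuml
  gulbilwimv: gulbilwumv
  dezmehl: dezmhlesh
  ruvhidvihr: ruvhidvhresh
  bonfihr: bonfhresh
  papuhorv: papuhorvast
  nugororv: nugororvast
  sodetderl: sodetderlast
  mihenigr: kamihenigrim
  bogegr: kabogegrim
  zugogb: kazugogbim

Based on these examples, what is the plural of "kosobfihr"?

pesafpaml and dezmehl both end in -l yet inflect differently (pesafpuml, dezmhlesh), so the final letter is not what conditions the rule; the second-to-last letter is.
"kosobfihr" has second-to-last letter 'h'. The stems whose second-to-last letter is 'h' (dezmehl → dezmhlesh, ruvhidvihr → ruvhidvhresh, bonfihr → bonfhresh) delete the last vowel and add -esh.
So kosobfihr → kosobfhresh.

kosobfhresh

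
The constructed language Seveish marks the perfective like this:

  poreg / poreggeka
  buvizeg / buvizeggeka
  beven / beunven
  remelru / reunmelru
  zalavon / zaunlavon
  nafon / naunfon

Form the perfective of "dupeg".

dupeggeka

"dupeg" ends in -g. The stems ending in -g (poreg → poreggeka, buvizeg → buvizeggeka) double the final consonant and add -eka.
So dupeg → dupeggeka.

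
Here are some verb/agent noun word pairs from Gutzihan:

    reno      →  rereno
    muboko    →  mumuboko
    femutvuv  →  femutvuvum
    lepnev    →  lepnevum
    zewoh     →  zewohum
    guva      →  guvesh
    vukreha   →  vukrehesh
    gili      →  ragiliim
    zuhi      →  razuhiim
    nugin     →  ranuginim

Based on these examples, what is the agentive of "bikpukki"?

reno and zewoh both have last vowel 'o' yet inflect differently (rereno, zewohum), so the last vowel is not what conditions the rule; the final letter is.
"bikpukki" ends in -i. The stems ending in -i (gili → ragiliim, zuhi → razuhiim) add ra- … -im around the stem.
The other patterns: stems ending in -o repeat the first consonant+vowel as a prefix; stems ending in -h or -v add -um; stems ending in -a drop the final letter and add -esh.
So bikpukki → rabikpukkiim.

rabikpukkiim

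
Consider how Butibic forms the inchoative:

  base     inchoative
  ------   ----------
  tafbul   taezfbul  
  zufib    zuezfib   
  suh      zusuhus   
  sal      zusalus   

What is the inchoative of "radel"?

raezdel

"radel" has 2 vowels. The stems with 2 vowels (tafbul → taezfbul, zufib → zuezfib) insert -ez- after the first vowel.
The other pattern: stems with 1 vowel add zu- … -us around the stem.
So radel → raezdel.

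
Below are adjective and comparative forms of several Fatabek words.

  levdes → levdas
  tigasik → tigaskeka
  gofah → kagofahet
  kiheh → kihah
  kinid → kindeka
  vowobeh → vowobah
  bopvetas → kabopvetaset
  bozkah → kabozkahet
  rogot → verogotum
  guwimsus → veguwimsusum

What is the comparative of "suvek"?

suvak

levdes and bopvetas both end in -s yet inflect differently (levdas, kabopvetaset), so the final letter is not what conditions the rule; the last vowel is.
"suvek" has last vowel 'e'. The stems whose last vowel is 'e' (kiheh → kihah, vowobeh → vowobah, levdes → levdas) change the last vowel to 'a'.
So suvek → suvak.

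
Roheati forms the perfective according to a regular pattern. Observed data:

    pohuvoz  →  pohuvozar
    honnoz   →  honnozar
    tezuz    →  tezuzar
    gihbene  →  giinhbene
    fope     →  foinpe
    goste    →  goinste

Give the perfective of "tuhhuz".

"tuhhuz" ends in -z. The stems ending in -z (tezuz → tezuzar, honnoz → honnozar, pohuvoz → pohuvozar) add -ar.
The other pattern: stems ending in -e insert -in- after the first vowel.
So tuhhuz → tuhhuzar.

tuhhuzar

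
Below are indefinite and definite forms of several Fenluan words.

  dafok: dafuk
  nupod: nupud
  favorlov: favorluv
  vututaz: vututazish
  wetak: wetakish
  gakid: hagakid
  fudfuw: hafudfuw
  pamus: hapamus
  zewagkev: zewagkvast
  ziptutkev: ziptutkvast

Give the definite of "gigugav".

gigugavish

dafok and wetak both end in -k yet inflect differently (dafuk, wetakish), so the final letter is not what conditions the rule; the last vowel is.
"gigugav" has last vowel 'a'. The stems whose last vowel is 'a' (vututaz → vututazish, wetak → wetakish) add -ish.
The other patterns: stems whose last vowel is 'o' change the last vowel to 'u'; stems whose last vowel is 'i' or 'u' add the prefix ha-; stems whose last vowel is 'e' delete the last vowel and add -ast.
So gigugav → gigugavish.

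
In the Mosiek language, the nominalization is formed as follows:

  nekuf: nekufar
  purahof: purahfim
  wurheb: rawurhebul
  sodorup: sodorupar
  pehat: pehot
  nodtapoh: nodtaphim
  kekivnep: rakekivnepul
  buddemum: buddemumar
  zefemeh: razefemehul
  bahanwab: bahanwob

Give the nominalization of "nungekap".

nungekop

"nungekap" has last vowel 'a'. The stems whose last vowel is 'a' (pehat → pehot, bahanwab → bahanwob) change the last vowel to 'o'.
So nungekap → nungekop.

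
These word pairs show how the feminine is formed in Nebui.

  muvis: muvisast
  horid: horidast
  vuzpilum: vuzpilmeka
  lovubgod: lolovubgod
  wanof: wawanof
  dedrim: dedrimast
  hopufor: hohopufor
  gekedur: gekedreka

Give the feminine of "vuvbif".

vuvbifast

"vuvbif" has last vowel 'i'. The stems whose last vowel is 'i' (horid → horidast, muvis → muvisast, dedrim → dedrimast) add -ast.
The other patterns: stems whose last vowel is 'o' repeat the first consonant+vowel as a prefix; stems whose last vowel is 'u' delete the last vowel and add -eka.
So vuvbif → vuvbifast.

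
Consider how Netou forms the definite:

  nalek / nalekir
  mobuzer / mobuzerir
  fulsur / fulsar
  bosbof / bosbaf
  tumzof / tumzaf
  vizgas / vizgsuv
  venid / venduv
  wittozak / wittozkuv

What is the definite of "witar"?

witruv

mobuzer and fulsur both end in -r yet inflect differently (mobuzerir, fulsar), so the final letter is not what conditions the rule; the last vowel is.
"witar" has last vowel 'a'. The stems whose last vowel is 'a' (vizgas → vizgsuv, wittozak → wittozkuv) delete the last vowel and add -uv.
So witar → witruv.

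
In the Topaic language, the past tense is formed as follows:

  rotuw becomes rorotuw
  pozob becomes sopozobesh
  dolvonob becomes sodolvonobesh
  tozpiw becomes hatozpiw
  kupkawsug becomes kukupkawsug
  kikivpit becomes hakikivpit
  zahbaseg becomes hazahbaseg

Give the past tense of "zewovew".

hazewovew

rotuw and tozpiw both end in -w yet inflect differently (rorotuw, hatozpiw), so the final letter is not what conditions the rule; the last vowel is.
"zewovew" has last vowel 'e'. The one such stem in the data (zahbaseg → hazahbaseg) adds the prefix ha-, so the same rule applies.
The other patterns: stems whose last vowel is 'u' repeat the first consonant+vowel as a prefix; stems whose last vowel is 'o' add so- … -esh around the stem.
So zewovew → hazewovew.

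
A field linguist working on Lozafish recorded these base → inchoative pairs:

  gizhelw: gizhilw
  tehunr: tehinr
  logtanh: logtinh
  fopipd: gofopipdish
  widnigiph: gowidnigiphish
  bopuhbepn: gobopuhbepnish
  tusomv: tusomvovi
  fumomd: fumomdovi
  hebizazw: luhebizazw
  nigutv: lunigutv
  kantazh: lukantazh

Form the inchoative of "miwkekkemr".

miwkekkemrovi

logtanh and widnigiph both end in -h yet inflect differently (logtinh, gowidnigiphish), so the final letter is not what conditions the rule; the second-to-last letter is.
"miwkekkemr" has second-to-last letter 'm'. The stems whose second-to-last letter is 'm' (tusomv → tusomvovi, fumomd → fumomdovi) add -ovi.
The other patterns: stems whose second-to-last letter is 'l' or 'n' change the last vowel to 'i'; stems whose second-to-last letter is 'p' add go- … -ish around the stem; stems whose second-to-last letter is 't' or 'z' add the prefix lu-.
So miwkekkemr → miwkekkemrovi.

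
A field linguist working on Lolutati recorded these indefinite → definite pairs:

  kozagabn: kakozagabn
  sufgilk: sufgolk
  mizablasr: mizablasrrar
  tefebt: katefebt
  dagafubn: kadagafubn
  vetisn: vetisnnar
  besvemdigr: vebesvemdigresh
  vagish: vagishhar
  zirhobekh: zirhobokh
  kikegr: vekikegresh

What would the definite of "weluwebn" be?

dagafubn and vetisn both end in -n yet inflect differently (kadagafubn, vetisnnar), so the final letter is not what conditions the rule; the second-to-last letter is.
"weluwebn" has second-to-last letter 'b'. The stems whose second-to-last letter is 'b' (dagafubn → kadagafubn, kozagabn → kakozagabn, tefebt → katefebt) add the prefix ka-.
The other patterns: stems whose second-to-last letter is 'g' add ve- … -esh around the stem; stems whose second-to-last letter is 's' double the final consonant and add -ar; stems whose second-to-last letter is 'k' or 'l' change the last vowel to 'o'.
So weluwebn → kaweluwebn.

kaweluwebn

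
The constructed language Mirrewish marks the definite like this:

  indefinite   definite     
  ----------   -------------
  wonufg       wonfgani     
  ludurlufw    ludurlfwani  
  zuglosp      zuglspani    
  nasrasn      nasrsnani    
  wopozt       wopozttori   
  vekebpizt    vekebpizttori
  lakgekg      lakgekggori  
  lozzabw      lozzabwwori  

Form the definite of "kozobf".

"kozobf" has second-to-last letter 'b'. The one such stem in the data (lozzabw → lozzabwwori) doubles the final consonant and adds -ori (as do wopozt, vekebpizt), so the same rule applies.
So kozobf → kozobffori.

kozobffori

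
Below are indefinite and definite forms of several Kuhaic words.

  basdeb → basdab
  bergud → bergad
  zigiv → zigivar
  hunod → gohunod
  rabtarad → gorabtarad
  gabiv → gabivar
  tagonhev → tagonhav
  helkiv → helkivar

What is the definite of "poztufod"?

"poztufod" has last vowel 'o'. The one such stem in the data (hunod → gohunod) adds the prefix go-, so the same rule applies.
The other patterns: stems whose last vowel is 'e' or 'u' change the last vowel to 'a'; stems whose last vowel is 'i' add -ar.
So poztufod → gopoztufod.

gopoztufod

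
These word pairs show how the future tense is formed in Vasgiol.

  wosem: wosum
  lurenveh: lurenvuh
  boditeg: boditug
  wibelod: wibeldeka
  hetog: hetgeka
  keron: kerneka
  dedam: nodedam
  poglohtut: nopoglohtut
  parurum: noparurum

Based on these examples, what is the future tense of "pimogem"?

boditeg and hetog both end in -g yet inflect differently (boditug, hetgeka), so the final letter is not what conditions the rule; the last vowel is.
"pimogem" has last vowel 'e'. The stems whose last vowel is 'e' (wosem → wosum, lurenveh → lurenvuh, boditeg → boditug) change the last vowel to 'u'.
The other patterns: stems whose last vowel is 'o' delete the last vowel and add -eka; stems whose last vowel is 'a' or 'u' add the prefix no-.
So pimogem → pimogum.

pimogum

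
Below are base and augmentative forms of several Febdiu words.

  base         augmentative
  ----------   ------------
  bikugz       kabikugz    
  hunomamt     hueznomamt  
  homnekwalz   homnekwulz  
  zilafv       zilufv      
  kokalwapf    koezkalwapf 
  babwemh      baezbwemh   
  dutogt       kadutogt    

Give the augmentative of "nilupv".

niezlupv

dutogt and hunomamt both end in -t yet inflect differently (kadutogt, hueznomamt), so the final letter is not what conditions the rule; the second-to-last letter is.
"nilupv" has second-to-last letter 'p'. The one such stem in the data (kokalwapf → koezkalwapf) inserts -ez- after the first vowel (as do hunomamt, babwemh), so the same rule applies.
So nilupv → niezlupv.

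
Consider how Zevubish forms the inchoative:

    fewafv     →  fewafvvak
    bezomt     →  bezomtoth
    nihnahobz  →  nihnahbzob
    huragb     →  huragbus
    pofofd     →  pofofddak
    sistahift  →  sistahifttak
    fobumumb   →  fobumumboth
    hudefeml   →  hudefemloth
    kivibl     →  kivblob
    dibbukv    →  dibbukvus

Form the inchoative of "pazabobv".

pazabbvob

"pazabobv" has second-to-last letter 'b'. The stems whose second-to-last letter is 'b' (kivibl → kivblob, nihnahobz → nihnahbzob) delete the last vowel and add -ob.
So pazabobv → pazabbvob.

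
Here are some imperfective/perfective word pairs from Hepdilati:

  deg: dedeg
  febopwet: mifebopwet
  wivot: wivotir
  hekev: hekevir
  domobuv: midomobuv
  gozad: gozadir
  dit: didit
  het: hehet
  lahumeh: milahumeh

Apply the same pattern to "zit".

het and wivot both end in -t yet inflect differently (hehet, wivotir), so the final letter is not what conditions the rule; the number of vowels is.
"zit" has 1 vowel. The stems with 1 vowel (het → hehet, deg → dedeg, dit → didit) repeat the first consonant+vowel as a prefix.
The other patterns: stems with 2 vowels add -ir; stems with 3 vowels add the prefix mi-.
So zit → zizit.

zizit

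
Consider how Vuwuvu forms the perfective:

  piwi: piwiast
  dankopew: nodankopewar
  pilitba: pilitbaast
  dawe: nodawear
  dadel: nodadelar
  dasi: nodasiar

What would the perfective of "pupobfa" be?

dasi and piwi both end in -i yet inflect differently (nodasiar, piwiast), so the final letter is not what conditions the rule; the first letter is.
"pupobfa" begins with p-. The stems beginning with p- (piwi → piwiast, pilitba → pilitbaast) add -ast.
The other pattern: stems beginning with d- add no- … -ar around the stem.
So pupobfa → pupobfaast.

pupobfaast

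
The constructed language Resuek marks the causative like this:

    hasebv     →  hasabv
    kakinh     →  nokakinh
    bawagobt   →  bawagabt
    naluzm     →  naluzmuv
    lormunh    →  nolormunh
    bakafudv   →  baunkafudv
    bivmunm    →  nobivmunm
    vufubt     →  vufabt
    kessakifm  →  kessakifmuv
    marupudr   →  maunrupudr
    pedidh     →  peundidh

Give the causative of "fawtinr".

hasebv and bakafudv both end in -v yet inflect differently (hasabv, baunkafudv), so the final letter is not what conditions the rule; the second-to-last letter is.
"fawtinr" has second-to-last letter 'n'. The stems whose second-to-last letter is 'n' (lormunh → nolormunh, bivmunm → nobivmunm, kakinh → nokakinh) add the prefix no-.
The other patterns: stems whose second-to-last letter is 'b' change the last vowel to 'a'; stems whose second-to-last letter is 'd' insert -un- after the first vowel; stems whose second-to-last letter is 'f' or 'z' add -uv.
So fawtinr → nofawtinr.

nofawtinr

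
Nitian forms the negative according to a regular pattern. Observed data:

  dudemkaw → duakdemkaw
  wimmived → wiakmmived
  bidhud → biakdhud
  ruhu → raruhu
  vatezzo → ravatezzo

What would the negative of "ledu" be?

bidhud and ruhu both have last vowel 'u' yet inflect differently (biakdhud, raruhu), so the last vowel is not what conditions the rule; whether the stem ends in a vowel or a consonant is.
"ledu" ends in a vowel. The stems ending in a vowel (ruhu → raruhu, vatezzo → ravatezzo) add the prefix ra-.
So ledu → raledu.

raledu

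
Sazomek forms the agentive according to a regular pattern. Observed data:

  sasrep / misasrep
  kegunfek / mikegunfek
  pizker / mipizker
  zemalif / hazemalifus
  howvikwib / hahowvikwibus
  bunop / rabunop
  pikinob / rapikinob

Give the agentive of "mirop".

"mirop" has last vowel 'o'. The stems whose last vowel is 'o' (bunop → rabunop, pikinob → rapikinob) add the prefix ra-.
The other patterns: stems whose last vowel is 'e' add the prefix mi-; stems whose last vowel is 'i' add ha- … -us around the stem.
So mirop → ramirop.

ramirop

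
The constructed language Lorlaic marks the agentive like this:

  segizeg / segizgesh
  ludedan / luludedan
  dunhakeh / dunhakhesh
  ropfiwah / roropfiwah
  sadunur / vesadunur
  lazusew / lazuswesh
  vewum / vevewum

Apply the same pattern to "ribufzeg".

ropfiwah and dunhakeh both end in -h yet inflect differently (roropfiwah, dunhakhesh), so the final letter is not what conditions the rule; the last vowel is.
"ribufzeg" has last vowel 'e'. The stems whose last vowel is 'e' (segizeg → segizgesh, lazusew → lazuswesh, dunhakeh → dunhakhesh) delete the last vowel and add -esh.
The other patterns: stems whose last vowel is 'a' repeat the first consonant+vowel as a prefix; stems whose last vowel is 'u' add the prefix ve-.
So ribufzeg → ribufzgesh.

ribufzgesh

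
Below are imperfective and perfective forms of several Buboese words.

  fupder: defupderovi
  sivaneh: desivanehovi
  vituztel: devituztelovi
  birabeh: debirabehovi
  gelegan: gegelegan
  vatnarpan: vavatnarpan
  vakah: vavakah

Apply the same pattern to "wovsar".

"wovsar" has last vowel 'a'. The stems whose last vowel is 'a' (gelegan → gegelegan, vatnarpan → vavatnarpan, vakah → vavakah) repeat the first consonant+vowel as a prefix.
The other pattern: stems whose last vowel is 'e' add de- … -ovi around the stem.
So wovsar → wowovsar.

wowovsar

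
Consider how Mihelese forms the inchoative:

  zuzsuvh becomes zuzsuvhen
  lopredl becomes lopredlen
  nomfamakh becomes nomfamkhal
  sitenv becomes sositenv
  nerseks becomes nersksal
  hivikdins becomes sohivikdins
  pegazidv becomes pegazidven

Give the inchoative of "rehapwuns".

sorehapwuns

nomfamakh and zuzsuvh both end in -h yet inflect differently (nomfamkhal, zuzsuvhen), so the final letter is not what conditions the rule; the second-to-last letter is.
"rehapwuns" has second-to-last letter 'n'. The stems whose second-to-last letter is 'n' (hivikdins → sohivikdins, sitenv → sositenv) add the prefix so-.
So rehapwuns → sorehapwuns.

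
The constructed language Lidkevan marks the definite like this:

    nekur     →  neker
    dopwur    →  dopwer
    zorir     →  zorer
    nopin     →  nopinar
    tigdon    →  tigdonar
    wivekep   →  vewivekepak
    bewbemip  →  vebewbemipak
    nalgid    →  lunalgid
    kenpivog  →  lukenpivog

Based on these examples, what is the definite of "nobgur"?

zorir and nopin both have last vowel 'i' yet inflect differently (zorer, nopinar), so the last vowel is not what conditions the rule; the final letter is.
"nobgur" ends in -r. The stems ending in -r (nekur → neker, dopwur → dopwer, zorir → zorer) change the last vowel to 'e'.
So nobgur → nobger.

nobger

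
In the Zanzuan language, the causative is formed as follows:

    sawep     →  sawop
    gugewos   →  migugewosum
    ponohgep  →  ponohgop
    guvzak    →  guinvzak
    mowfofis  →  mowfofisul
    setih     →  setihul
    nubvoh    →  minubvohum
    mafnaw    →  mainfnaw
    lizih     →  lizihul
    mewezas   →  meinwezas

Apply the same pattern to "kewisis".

"kewisis" has last vowel 'i'. The stems whose last vowel is 'i' (setih → setihul, lizih → lizihul, mowfofis → mowfofisul) add -ul.
So kewisis → kewisisul.

kewisisul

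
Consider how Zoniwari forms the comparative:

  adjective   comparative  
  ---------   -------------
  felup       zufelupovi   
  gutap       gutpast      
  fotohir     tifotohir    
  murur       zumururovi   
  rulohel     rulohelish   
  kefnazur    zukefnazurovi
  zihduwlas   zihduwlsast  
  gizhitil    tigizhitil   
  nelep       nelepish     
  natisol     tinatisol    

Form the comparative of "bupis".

tibupis

"bupis" has last vowel 'i'. The stems whose last vowel is 'i' (gizhitil → tigizhitil, fotohir → tifotohir) add the prefix ti-.
So bupis → tibupis.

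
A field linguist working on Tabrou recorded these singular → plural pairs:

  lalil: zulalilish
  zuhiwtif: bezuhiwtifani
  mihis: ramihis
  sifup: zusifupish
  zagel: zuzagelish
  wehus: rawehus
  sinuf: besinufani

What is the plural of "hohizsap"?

zuhohizsapish

"hohizsap" ends in -p. The one such stem in the data (sifup → zusifupish) adds zu- … -ish around the stem, so the same rule applies.
So hohizsap → zuhohizsapish.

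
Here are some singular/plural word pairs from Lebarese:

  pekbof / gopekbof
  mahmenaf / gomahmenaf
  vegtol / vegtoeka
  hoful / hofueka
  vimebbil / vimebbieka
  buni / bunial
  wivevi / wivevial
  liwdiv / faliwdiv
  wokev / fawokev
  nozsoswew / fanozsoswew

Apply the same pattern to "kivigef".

pekbof and vegtol both have last vowel 'o' yet inflect differently (gopekbof, vegtoeka), so the last vowel is not what conditions the rule; the final letter is.
"kivigef" ends in -f. The stems ending in -f (pekbof → gopekbof, mahmenaf → gomahmenaf) add the prefix go-.
The other patterns: stems ending in -l drop the final letter and add -eka; stems ending in -i add -al; stems ending in -v or -w add the prefix fa-.
So kivigef → gokivigef.

gokivigef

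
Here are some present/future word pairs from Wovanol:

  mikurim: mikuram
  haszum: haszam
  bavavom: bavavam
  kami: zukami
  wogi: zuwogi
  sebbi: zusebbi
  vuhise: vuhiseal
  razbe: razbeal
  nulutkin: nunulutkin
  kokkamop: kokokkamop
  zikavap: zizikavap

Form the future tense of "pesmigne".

"pesmigne" ends in -e. The stems ending in -e (vuhise → vuhiseal, razbe → razbeal) add -al.
The other patterns: stems ending in -m change the last vowel to 'a'; stems ending in -i add the prefix zu-; stems ending in -n or -p repeat the first consonant+vowel as a prefix.
So pesmigne → pesmigneal.

pesmigneal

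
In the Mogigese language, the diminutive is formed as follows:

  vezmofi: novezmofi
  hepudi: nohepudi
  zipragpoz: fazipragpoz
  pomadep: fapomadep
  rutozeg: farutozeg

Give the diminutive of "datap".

"datap" ends in a consonant. The stems ending in a consonant (zipragpoz → fazipragpoz, pomadep → fapomadep, rutozeg → farutozeg) add the prefix fa-.
The other pattern: stems ending in a vowel add the prefix no-.
So datap → fadatap.

fadatap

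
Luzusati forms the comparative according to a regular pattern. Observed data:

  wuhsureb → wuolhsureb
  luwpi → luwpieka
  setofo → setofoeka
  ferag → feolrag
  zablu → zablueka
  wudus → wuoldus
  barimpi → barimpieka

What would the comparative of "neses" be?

wudus and zablu both have last vowel 'u' yet inflect differently (wuoldus, zablueka), so the last vowel is not what conditions the rule; whether the stem ends in a vowel or a consonant is.
"neses" ends in a consonant. The stems ending in a consonant (wudus → wuoldus, wuhsureb → wuolhsureb, ferag → feolrag) insert -ol- after the first vowel.
So neses → neolses.

neolses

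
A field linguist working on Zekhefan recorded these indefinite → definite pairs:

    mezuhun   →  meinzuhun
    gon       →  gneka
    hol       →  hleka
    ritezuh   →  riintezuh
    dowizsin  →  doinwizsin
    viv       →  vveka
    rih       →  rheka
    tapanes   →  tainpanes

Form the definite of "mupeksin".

muinpeksin

gon and dowizsin both end in -n yet inflect differently (gneka, doinwizsin), so the final letter is not what conditions the rule; the number of vowels is.
"mupeksin" has 3 vowels. The stems with 3 vowels (dowizsin → doinwizsin, tapanes → tainpanes, mezuhun → meinzuhun) insert -in- after the first vowel.
So mupeksin → muinpeksin.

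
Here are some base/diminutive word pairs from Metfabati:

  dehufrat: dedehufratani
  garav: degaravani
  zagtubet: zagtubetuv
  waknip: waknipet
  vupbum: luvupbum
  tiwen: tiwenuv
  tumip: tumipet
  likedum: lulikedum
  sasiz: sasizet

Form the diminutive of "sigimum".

lusigimum

zagtubet and dehufrat both end in -t yet inflect differently (zagtubetuv, dedehufratani), so the final letter is not what conditions the rule; the last vowel is.
"sigimum" has last vowel 'u'. The stems whose last vowel is 'u' (vupbum → luvupbum, likedum → lulikedum) add the prefix lu-.
So sigimum → lusigimum.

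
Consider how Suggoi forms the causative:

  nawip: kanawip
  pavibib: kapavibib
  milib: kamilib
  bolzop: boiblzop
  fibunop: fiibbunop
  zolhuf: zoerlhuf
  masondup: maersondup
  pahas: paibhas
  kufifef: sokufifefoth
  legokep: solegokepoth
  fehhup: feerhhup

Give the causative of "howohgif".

fehhup and nawip both end in -p yet inflect differently (feerhhup, kanawip), so the final letter is not what conditions the rule; the last vowel is.
"howohgif" has last vowel 'i'. The stems whose last vowel is 'i' (milib → kamilib, nawip → kanawip, pavibib → kapavibib) add the prefix ka-.
So howohgif → kahowohgif.

kahowohgif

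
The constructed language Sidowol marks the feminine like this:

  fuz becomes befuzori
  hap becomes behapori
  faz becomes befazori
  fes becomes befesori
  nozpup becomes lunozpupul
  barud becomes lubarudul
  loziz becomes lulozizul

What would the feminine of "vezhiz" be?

hap and nozpup both end in -p yet inflect differently (behapori, lunozpupul), so the final letter is not what conditions the rule; the number of vowels is.
"vezhiz" has 2 vowels. The stems with 2 vowels (nozpup → lunozpupul, barud → lubarudul, loziz → lulozizul) add lu- … -ul around the stem.
The other pattern: stems with 1 vowel add be- … -ori around the stem.
So vezhiz → luvezhizul.

luvezhizul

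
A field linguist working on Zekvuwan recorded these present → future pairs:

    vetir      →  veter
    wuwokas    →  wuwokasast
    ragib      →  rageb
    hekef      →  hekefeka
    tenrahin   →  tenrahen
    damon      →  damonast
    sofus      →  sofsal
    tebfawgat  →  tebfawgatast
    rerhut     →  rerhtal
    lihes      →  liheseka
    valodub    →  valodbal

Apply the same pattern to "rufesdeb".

rufesdebeka

lihes and sofus both end in -s yet inflect differently (liheseka, sofsal), so the final letter is not what conditions the rule; the last vowel is.
"rufesdeb" has last vowel 'e'. The stems whose last vowel is 'e' (hekef → hekefeka, lihes → liheseka) add -eka.
So rufesdeb → rufesdebeka.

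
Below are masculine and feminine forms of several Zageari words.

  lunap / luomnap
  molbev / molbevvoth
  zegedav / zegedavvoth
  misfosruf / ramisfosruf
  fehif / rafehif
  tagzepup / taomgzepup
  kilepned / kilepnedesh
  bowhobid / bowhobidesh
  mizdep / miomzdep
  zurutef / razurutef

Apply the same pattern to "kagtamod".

lunap and zegedav both have last vowel 'a' yet inflect differently (luomnap, zegedavvoth), so the last vowel is not what conditions the rule; the final letter is.
"kagtamod" ends in -d. The stems ending in -d (bowhobid → bowhobidesh, kilepned → kilepnedesh) add -esh.
So kagtamod → kagtamodesh.

kagtamodesh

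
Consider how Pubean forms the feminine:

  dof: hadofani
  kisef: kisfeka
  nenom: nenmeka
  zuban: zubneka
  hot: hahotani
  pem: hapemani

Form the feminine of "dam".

"dam" has 1 vowel. The stems with 1 vowel (pem → hapemani, hot → hahotani, dof → hadofani) add ha- … -ani around the stem.
The other pattern: stems with 2 vowels delete the last vowel and add -eka.
So dam → hadamani.

hadamani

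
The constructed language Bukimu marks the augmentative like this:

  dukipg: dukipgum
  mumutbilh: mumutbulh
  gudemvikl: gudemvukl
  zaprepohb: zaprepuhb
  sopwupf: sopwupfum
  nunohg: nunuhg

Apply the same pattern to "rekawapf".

dukipg and nunohg both end in -g yet inflect differently (dukipgum, nunuhg), so the final letter is not what conditions the rule; the second-to-last letter is.
"rekawapf" has second-to-last letter 'p'. The stems whose second-to-last letter is 'p' (sopwupf → sopwupfum, dukipg → dukipgum) add -um.
The other pattern: stems whose second-to-last letter is 'h', 'k' or 'l' change the last vowel to 'u'.
So rekawapf → rekawapfum.

rekawapfum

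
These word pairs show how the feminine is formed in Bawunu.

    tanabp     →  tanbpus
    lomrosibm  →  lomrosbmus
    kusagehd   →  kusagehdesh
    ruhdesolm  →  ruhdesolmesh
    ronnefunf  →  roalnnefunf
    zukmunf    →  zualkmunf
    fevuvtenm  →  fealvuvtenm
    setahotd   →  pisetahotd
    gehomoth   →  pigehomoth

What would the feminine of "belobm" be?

"belobm" has second-to-last letter 'b'. The stems whose second-to-last letter is 'b' (tanabp → tanbpus, lomrosibm → lomrosbmus) delete the last vowel and add -us.
The other patterns: stems whose second-to-last letter is 'h' or 'l' add -esh; stems whose second-to-last letter is 'n' insert -al- after the first vowel; stems whose second-to-last letter is 't' add the prefix pi-.
So belobm → belbmus.

belbmus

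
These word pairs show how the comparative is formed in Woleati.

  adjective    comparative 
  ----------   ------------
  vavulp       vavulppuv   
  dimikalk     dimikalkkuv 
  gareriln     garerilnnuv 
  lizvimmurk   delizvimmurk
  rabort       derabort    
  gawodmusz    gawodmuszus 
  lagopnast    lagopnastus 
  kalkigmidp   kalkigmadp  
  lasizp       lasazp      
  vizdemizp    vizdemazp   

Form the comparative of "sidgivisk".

dimikalk and lizvimmurk both end in -k yet inflect differently (dimikalkkuv, delizvimmurk), so the final letter is not what conditions the rule; the second-to-last letter is.
"sidgivisk" has second-to-last letter 's'. The stems whose second-to-last letter is 's' (gawodmusz → gawodmuszus, lagopnast → lagopnastus) add -us.
The other patterns: stems whose second-to-last letter is 'l' double the final consonant and add -uv; stems whose second-to-last letter is 'r' add the prefix de-; stems whose second-to-last letter is 'd' or 'z' change the last vowel to 'a'.
So sidgivisk → sidgiviskus.

sidgiviskus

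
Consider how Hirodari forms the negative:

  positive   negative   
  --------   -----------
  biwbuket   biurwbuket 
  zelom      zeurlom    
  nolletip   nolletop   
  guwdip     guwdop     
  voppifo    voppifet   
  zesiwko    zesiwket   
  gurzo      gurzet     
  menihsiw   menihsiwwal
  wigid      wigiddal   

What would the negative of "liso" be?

liset

zelom and voppifo both have last vowel 'o' yet inflect differently (zeurlom, voppifet), so the last vowel is not what conditions the rule; the final letter is.
"liso" ends in -o. The stems ending in -o (voppifo → voppifet, zesiwko → zesiwket, gurzo → gurzet) drop the final letter and add -et.
So liso → liset.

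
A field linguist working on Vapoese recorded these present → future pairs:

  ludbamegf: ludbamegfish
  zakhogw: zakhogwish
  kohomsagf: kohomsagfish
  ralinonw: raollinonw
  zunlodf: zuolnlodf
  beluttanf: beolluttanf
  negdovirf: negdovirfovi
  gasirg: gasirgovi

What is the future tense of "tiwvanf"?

tiolwvanf

zakhogw and ralinonw both end in -w yet inflect differently (zakhogwish, raollinonw), so the final letter is not what conditions the rule; the second-to-last letter is.
"tiwvanf" has second-to-last letter 'n'. The stems whose second-to-last letter is 'n' (ralinonw → raollinonw, beluttanf → beolluttanf) insert -ol- after the first vowel.
So tiwvanf → tiolwvanf.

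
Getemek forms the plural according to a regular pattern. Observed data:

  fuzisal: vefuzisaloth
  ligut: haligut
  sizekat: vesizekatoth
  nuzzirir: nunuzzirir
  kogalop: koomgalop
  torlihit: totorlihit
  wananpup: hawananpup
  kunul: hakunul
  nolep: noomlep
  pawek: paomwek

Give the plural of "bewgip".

"bewgip" has last vowel 'i'. The stems whose last vowel is 'i' (torlihit → totorlihit, nuzzirir → nunuzzirir) repeat the first consonant+vowel as a prefix.
The other patterns: stems whose last vowel is 'a' add ve- … -oth around the stem; stems whose last vowel is 'e' or 'o' insert -om- after the first vowel; stems whose last vowel is 'u' add the prefix ha-.
So bewgip → bebewgip.

bebewgip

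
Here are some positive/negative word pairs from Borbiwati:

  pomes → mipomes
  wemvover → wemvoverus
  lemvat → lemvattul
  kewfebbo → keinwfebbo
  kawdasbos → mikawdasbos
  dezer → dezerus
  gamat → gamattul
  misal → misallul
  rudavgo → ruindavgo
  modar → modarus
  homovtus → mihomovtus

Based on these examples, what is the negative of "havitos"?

kewfebbo and kawdasbos both have last vowel 'o' yet inflect differently (keinwfebbo, mikawdasbos), so the last vowel is not what conditions the rule; the final letter is.
"havitos" ends in -s. The stems ending in -s (kawdasbos → mikawdasbos, homovtus → mihomovtus, pomes → mipomes) add the prefix mi-.
The other patterns: stems ending in -o insert -in- after the first vowel; stems ending in -r add -us; stems ending in -l or -t double the final consonant and add -ul.
So havitos → mihavitos.

mihavitos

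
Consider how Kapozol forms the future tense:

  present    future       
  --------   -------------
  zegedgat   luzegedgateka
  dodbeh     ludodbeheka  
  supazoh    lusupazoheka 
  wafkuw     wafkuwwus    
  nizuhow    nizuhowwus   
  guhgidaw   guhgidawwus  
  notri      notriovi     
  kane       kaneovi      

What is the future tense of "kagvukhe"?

kagvukheovi

supazoh and nizuhow both have last vowel 'o' yet inflect differently (lusupazoheka, nizuhowwus), so the last vowel is not what conditions the rule; the final letter is.
"kagvukhe" ends in -e. The one such stem in the data (kane → kaneovi) adds -ovi, so the same rule applies.
The other patterns: stems ending in -h or -t add lu- … -eka around the stem; stems ending in -w double the final consonant and add -us.
So kagvukhe → kagvukheovi.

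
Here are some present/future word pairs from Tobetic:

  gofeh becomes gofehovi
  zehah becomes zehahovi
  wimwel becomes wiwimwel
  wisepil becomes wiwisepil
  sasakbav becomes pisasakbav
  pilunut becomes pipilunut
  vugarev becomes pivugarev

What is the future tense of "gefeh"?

gefehovi

"gefeh" ends in -h. The stems ending in -h (gofeh → gofehovi, zehah → zehahovi) add -ovi.
So gefeh → gefehovi.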